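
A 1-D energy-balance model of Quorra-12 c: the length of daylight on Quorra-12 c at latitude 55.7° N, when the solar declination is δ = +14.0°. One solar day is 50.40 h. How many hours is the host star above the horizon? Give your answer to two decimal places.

31.20 h

cos H₀ = −tan φ · tan δ = −tan(+55.7°) × tan(+14.000°) = -0.3655, so H₀ = 1.9450 rad = 111.44°.
Daylight = 2H₀/(2π) × 50.40 h = (1.9450/π) × 50.40 = 31.20 h.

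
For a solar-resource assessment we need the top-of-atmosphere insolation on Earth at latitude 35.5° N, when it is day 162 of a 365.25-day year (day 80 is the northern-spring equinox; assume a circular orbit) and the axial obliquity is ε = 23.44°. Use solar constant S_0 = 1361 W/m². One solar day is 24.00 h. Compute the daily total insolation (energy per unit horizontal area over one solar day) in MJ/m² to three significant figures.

Solar longitude: L_s = 360° × (162 − 80)/365.25 = 80.821°.
sin δ = sin 23.44° × sin 80.821° = 0.39270, so δ = +23.122°.
cos h₀ = −tan(+35.5°) tan(+23.122°) = -0.3046, h₀ = 1.8803 rad.
Bracket: h₀ sin ϕ sin δ + cos ϕ cos δ sin h₀ = 1.8803×0.58070×0.39270 + 0.81412×0.91967×0.95249 = 0.428785 + 0.713150 = 1.141935.
Q̄ = (S_0/π) × [bracket] = (1361/π) × 1.141935 = 494.71 W/m².
Daily total = Q̄ × 24.00 h × 3600 s/h = 494.71 × 24.00 × 3600 / 10⁶ = 42.74 MJ/m².

42.7 MJ/m²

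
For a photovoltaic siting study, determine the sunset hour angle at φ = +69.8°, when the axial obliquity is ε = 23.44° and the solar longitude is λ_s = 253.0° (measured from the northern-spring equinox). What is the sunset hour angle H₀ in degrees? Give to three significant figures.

Solar declination: sin δ = sin ε · sin λ_s = sin 23.44° × sin 253.0° = -0.38041, so δ = -22.359°.
cos H₀ = −tan φ · tan δ = 1.1180 ≥ 1, so the Sun never rises (polar night) and H₀ = 0.

H₀ = 0.00°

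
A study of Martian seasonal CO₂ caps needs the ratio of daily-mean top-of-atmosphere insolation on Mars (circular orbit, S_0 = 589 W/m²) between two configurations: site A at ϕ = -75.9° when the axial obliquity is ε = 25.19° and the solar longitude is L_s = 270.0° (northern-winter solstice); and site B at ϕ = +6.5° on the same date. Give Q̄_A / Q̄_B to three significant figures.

— Configuration A (ϕ=-75.9°):
Solar declination: sin δ = sin ε · sin L_s = sin 25.19° × sin 270.0° = -0.42562, so δ = -25.190°.
cos h₀ = −tan(-75.9°) tan(-25.190°) = -1.8725 ≤ −1 ⇒ polar day, h₀ = π.
Bracket: h₀ sin ϕ sin δ + cos ϕ cos δ sin h₀ = 3.1416×-0.96987×-0.42562 + 0.24362×0.90490×0.00000 = 1.296840 + 0.000000 = 1.296840.
Q̄ = (S_0/π) × [bracket] = (589/π) × 1.296840 = 243.14 W/m².
— Configuration B (ϕ=+6.5°):
cos h₀ = −tan(+6.5°) tan(-25.190°) = 0.0536, h₀ = 1.5172 rad.
Bracket: h₀ sin ϕ sin δ + cos ϕ cos δ sin h₀ = 1.5172×0.11320×-0.42562 + 0.99357×0.90490×0.99856 = -0.073099 + 0.897787 = 0.824688.
Q̄ = (S_0/π) × [bracket] = (589/π) × 0.824688 = 154.62 W/m².
Ratio Q̄_A / Q̄_B = 243.14 / 154.62 = 1.573.

Q̄_A / Q̄_B ≈ 1.57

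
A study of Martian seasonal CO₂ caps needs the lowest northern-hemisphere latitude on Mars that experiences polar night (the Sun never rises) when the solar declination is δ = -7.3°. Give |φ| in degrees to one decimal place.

Polar night requires cos H₀ = −tan φ tan δ ≥ 1, i.e. tan φ tan δ ≤ −1.
The boundary is |tan φ| · |tan δ| = 1, so |φ| = 90° − |δ| = 90° − 7.3° = 82.7° in the northern hemisphere.

|φ| = 82.7°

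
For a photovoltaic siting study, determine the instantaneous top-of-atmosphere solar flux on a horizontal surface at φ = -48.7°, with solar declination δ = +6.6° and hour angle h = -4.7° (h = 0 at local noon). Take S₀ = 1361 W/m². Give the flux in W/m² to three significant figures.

772 W/m²

cos θ_z = sin φ sin δ + cos φ cos δ cos h = -0.086348 + 0.653423 = 0.567075.
Flux = S₀ · cos θ_z = 1361 × 0.567075 = 771.8 W/m².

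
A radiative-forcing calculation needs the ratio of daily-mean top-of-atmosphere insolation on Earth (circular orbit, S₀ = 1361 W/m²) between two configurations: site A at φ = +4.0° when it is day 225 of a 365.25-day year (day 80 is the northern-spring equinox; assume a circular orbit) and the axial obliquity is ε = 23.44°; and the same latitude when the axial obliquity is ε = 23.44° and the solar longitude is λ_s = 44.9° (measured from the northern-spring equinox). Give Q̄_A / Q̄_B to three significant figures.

Q̄_A / Q̄_B ≈ 1.01

— Configuration A (φ=+4.0°):
Solar longitude: λ_s = 360° × (225 − 80)/365.25 = 142.916°.
sin δ = sin 23.44° × sin 142.916° = 0.23986, so δ = +13.878°.
cos H₀ = −tan(+4.0°) tan(+13.878°) = -0.0173, H₀ = 1.5881 rad.
Bracket: H₀ sin φ sin δ + cos φ cos δ sin H₀ = 1.5881×0.06976×0.23986 + 0.99756×0.97081×0.99985 = 0.026573 + 0.968296 = 0.994869.
Q̄ = (S₀/π) × [bracket] = (1361/π) × 0.994869 = 431.00 W/m².
— Configuration B (φ=+4.0°):
Solar declination: sin δ = sin ε · sin λ_s = sin 23.44° × sin 44.9° = 0.28079, so δ = +16.307°.
cos H₀ = −tan(+4.0°) tan(+16.307°) = -0.0205, H₀ = 1.5913 rad.
Bracket: H₀ sin φ sin δ + cos φ cos δ sin H₀ = 1.5913×0.06976×0.28079 + 0.99756×0.95977×0.99979 = 0.031170 + 0.957227 = 0.988397.
Q̄ = (S₀/π) × [bracket] = (1361/π) × 0.988397 = 428.19 W/m².
Ratio Q̄_A / Q̄_B = 431.00 / 428.19 = 1.007.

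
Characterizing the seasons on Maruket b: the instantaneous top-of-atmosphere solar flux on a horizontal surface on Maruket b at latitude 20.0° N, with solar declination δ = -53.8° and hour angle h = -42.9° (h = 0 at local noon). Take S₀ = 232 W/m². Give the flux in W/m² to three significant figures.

30.3 W/m²

cos θ_z = sin φ sin δ + cos φ cos δ cos h = -0.275997 + 0.406552 = 0.130555.
Flux = S₀ · cos θ_z = 232 × 0.130555 = 30.29 W/m².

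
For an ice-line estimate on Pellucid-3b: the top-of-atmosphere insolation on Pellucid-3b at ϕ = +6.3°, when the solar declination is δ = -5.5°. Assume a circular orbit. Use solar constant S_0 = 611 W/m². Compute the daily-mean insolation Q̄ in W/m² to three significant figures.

Q̄ ≈ 189 W/m²

cos h₀ = −tan(+6.3°) tan(-5.500°) = 0.0106, h₀ = 1.5602 rad.
Bracket: h₀ sin ϕ sin δ + cos ϕ cos δ sin h₀ = 1.5602×0.10973×-0.09585 + 0.99396×0.99540×0.99994 = -0.016410 + 0.989328 = 0.972918.
Q̄ = (S_0/π) × [bracket] = (611/π) × 0.972918 = 189.2 W/m².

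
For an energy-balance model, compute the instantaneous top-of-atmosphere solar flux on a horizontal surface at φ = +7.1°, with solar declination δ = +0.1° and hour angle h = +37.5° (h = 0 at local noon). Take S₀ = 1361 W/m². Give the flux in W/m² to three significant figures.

1.07e+03 W/m²

cos θ_z = sin φ sin δ + cos φ cos δ cos h = 0.000216 + 0.787269 = 0.787485.
Flux = S₀ · cos θ_z = 1361 × 0.787485 = 1072 W/m².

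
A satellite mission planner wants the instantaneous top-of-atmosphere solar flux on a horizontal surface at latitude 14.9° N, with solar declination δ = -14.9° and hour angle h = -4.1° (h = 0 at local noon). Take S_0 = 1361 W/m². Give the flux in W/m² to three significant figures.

cos θ_z = sin ϕ sin δ + cos ϕ cos δ cos h = -0.066117 + 0.931493 = 0.865376.
Flux = S_0 · cos θ_z = 1361 × 0.865376 = 1178 W/m².

1.18e+03 W/m²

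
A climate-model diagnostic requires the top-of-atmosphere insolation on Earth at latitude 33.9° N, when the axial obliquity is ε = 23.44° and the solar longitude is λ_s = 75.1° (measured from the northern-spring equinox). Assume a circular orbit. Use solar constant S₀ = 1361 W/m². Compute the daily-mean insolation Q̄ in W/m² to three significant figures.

Solar declination: sin δ = sin ε · sin λ_s = sin 23.44° × sin 75.1° = 0.38441, so δ = +22.607°.
cos H₀ = −tan(+33.9°) tan(+22.607°) = -0.2798, H₀ = 1.8544 rad.
Bracket: H₀ sin φ sin δ + cos φ cos δ sin H₀ = 1.8544×0.55775×0.38441 + 0.83001×0.92316×0.96005 = 0.397592 + 0.735621 = 1.133213.
Q̄ = (S₀/π) × [bracket] = (1361/π) × 1.133213 = 490.9 W/m².

Q̄ ≈ 491 W/m²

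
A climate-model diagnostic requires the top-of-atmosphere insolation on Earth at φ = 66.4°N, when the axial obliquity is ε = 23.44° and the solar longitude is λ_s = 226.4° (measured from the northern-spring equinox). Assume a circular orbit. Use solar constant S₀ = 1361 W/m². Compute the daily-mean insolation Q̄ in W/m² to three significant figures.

Q̄ ≈ 27.7 W/m²

Solar declination: sin δ = sin ε · sin λ_s = sin 23.44° × sin 226.4° = -0.28807, so δ = -16.742°.
cos H₀ = −tan(+66.4°) tan(-16.742°) = 0.6885, H₀ = 0.8113 rad.
Bracket: H₀ sin φ sin δ + cos φ cos δ sin H₀ = 0.8113×0.91636×-0.28807 + 0.40035×0.95761×0.72519 = -0.214164 + 0.278023 = 0.063859.
Q̄ = (S₀/π) × [bracket] = (1361/π) × 0.063859 = 27.66 W/m².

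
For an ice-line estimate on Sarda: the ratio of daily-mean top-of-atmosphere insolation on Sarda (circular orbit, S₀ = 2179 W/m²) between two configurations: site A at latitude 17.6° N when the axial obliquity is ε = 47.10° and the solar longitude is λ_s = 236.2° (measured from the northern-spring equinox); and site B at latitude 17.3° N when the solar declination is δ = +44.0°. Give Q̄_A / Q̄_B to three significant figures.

— Configuration A (φ=+17.6°):
Solar declination: sin δ = sin ε · sin λ_s = sin 47.10° × sin 236.2° = -0.60873, so δ = -37.498°.
cos H₀ = −tan(+17.6°) tan(-37.498°) = 0.2434, H₀ = 1.3249 rad.
Bracket: H₀ sin φ sin δ + cos φ cos δ sin H₀ = 1.3249×0.30237×-0.60873 + 0.95319×0.79338×0.96993 = -0.243863 + 0.733502 = 0.489639.
Q̄ = (S₀/π) × [bracket] = (2179/π) × 0.489639 = 339.61 W/m².
— Configuration B (φ=+17.3°):
cos H₀ = −tan(+17.3°) tan(+44.000°) = -0.3008, H₀ = 1.8763 rad.
Bracket: H₀ sin φ sin δ + cos φ cos δ sin H₀ = 1.8763×0.29737×0.69466 + 0.95476×0.71934×0.95369 = 0.387589 + 0.654991 = 1.042580.
Q̄ = (S₀/π) × [bracket] = (2179/π) × 1.042580 = 723.13 W/m².
Ratio Q̄_A / Q̄_B = 339.61 / 723.13 = 0.4696.

Q̄_A / Q̄_B ≈ 0.470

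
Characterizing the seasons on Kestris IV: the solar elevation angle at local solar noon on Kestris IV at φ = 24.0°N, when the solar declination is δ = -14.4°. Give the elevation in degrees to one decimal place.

At local noon the hour angle is zero, so the zenith angle equals |φ − δ| = |+24.0° − (-14.400°)| = 38.400°.
Elevation = 90° − 38.400° = 51.6°.

51.6°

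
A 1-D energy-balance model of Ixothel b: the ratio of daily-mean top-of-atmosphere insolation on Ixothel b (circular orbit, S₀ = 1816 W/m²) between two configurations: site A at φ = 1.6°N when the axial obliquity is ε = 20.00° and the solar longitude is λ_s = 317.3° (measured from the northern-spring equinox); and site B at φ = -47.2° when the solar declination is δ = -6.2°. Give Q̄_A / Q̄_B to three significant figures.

Q̄_A / Q̄_B ≈ 1.20

— Configuration A (φ=+1.6°):
Solar declination: sin δ = sin ε · sin λ_s = sin 20.00° × sin 317.3° = -0.23194, so δ = -13.412°.
cos H₀ = −tan(+1.6°) tan(-13.412°) = 0.0067, H₀ = 1.5641 rad.
Bracket: H₀ sin φ sin δ + cos φ cos δ sin H₀ = 1.5641×0.02792×-0.23194 + 0.99961×0.97273×0.99998 = -0.010129 + 0.972331 = 0.962202.
Q̄ = (S₀/π) × [bracket] = (1816/π) × 0.962202 = 556.20 W/m².
— Configuration B (φ=-47.2°):
cos H₀ = −tan(-47.2°) tan(-6.200°) = -0.1173, H₀ = 1.6884 rad.
Bracket: H₀ sin φ sin δ + cos φ cos δ sin H₀ = 1.6884×-0.73373×-0.10800 + 0.67944×0.99415×0.99309 = 0.133794 + 0.670798 = 0.804592.
Q̄ = (S₀/π) × [bracket] = (1816/π) × 0.804592 = 465.10 W/m².
Ratio Q̄_A / Q̄_B = 556.20 / 465.10 = 1.196.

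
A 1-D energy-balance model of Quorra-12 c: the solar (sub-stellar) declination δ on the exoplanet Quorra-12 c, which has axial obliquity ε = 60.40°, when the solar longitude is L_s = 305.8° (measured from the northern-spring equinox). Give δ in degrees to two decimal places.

δ = -44.85°

sin δ = sin ε · sin L_s = sin 60.40° × sin 305.8° = -0.705216.
δ = arcsin(-0.705216) = -44.85°.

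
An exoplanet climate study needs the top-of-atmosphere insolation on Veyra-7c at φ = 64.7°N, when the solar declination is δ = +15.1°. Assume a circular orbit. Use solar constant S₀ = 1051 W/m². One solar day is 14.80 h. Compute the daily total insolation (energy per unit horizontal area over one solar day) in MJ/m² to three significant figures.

15.2 MJ/m²

cos H₀ = −tan(+64.7°) tan(+15.100°) = -0.5708, H₀ = 2.1783 rad.
Bracket: H₀ sin φ sin δ + cos φ cos δ sin H₀ = 2.1783×0.90408×0.26050 + 0.42736×0.96547×0.82108 = 0.513018 + 0.338780 = 0.851798.
Q̄ = (S₀/π) × [bracket] = (1051/π) × 0.851798 = 284.96 W/m².
Daily total = Q̄ × 14.80 h × 3600 s/h = 284.96 × 14.80 × 3600 / 10⁶ = 15.18 MJ/m².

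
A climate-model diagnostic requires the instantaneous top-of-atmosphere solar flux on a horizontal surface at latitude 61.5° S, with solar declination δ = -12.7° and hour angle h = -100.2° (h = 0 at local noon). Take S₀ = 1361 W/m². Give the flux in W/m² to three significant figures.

cos θ_z = sin φ sin δ + cos φ cos δ cos h = 0.193205 + -0.082430 = 0.110775.
Flux = S₀ · cos θ_z = 1361 × 0.110775 = 150.8 W/m².

151 W/m²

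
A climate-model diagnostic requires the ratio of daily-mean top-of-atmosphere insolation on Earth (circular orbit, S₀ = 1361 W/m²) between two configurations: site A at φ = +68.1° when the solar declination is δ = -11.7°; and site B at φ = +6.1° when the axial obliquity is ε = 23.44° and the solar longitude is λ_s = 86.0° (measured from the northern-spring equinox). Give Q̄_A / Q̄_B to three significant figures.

— Configuration A (φ=+68.1°):
cos H₀ = −tan(+68.1°) tan(-11.700°) = 0.5152, H₀ = 1.0296 rad.
Bracket: H₀ sin φ sin δ + cos φ cos δ sin H₀ = 1.0296×0.92784×-0.20279 + 0.37299×0.97922×0.85710 = -0.193726 + 0.313047 = 0.119321.
Q̄ = (S₀/π) × [bracket] = (1361/π) × 0.119321 = 51.692 W/m².
— Configuration B (φ=+6.1°):
Solar declination: sin δ = sin ε · sin λ_s = sin 23.44° × sin 86.0° = 0.39682, so δ = +23.380°.
cos H₀ = −tan(+6.1°) tan(+23.380°) = -0.0462, H₀ = 1.6170 rad.
Bracket: H₀ sin φ sin δ + cos φ cos δ sin H₀ = 1.6170×0.10626×0.39682 + 0.99434×0.91790×0.99893 = 0.068183 + 0.911728 = 0.979911.
Q̄ = (S₀/π) × [bracket] = (1361/π) × 0.979911 = 424.52 W/m².
Ratio Q̄_A / Q̄_B = 51.692 / 424.52 = 0.1218.

Q̄_A / Q̄_B ≈ 0.122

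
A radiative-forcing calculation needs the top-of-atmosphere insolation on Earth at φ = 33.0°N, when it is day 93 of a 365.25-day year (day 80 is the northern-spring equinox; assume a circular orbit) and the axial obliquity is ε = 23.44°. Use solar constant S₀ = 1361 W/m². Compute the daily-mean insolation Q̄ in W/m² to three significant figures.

Q̄ ≈ 395 W/m²

Solar longitude: λ_s = 360° × (93 − 80)/365.25 = 12.813°.
sin δ = sin 23.44° × sin 12.813° = 0.08822, so δ = +5.061°.
cos H₀ = −tan(+33.0°) tan(+5.061°) = -0.0575, H₀ = 1.6283 rad.
Bracket: H₀ sin φ sin δ + cos φ cos δ sin H₀ = 1.6283×0.54464×0.08822 + 0.83867×0.99610×0.99834 = 0.078237 + 0.834012 = 0.912249.
Q̄ = (S₀/π) × [bracket] = (1361/π) × 0.912249 = 395.2 W/m².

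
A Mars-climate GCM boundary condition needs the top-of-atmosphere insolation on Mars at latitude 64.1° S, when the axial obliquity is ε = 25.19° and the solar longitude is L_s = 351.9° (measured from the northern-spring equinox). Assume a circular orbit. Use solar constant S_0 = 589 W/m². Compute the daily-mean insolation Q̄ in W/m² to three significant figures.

Q̄ ≈ 98.3 W/m²

Solar declination: sin δ = sin ε · sin L_s = sin 25.19° × sin 351.9° = -0.05997, so δ = -3.438°.
cos h₀ = −tan(-64.1°) tan(-3.438°) = -0.1237, h₀ = 1.6948 rad.
Bracket: h₀ sin ϕ sin δ + cos ϕ cos δ sin h₀ = 1.6948×-0.89956×-0.05997 + 0.43680×0.99820×0.99232 = 0.091429 + 0.432665 = 0.524094.
Q̄ = (S_0/π) × [bracket] = (589/π) × 0.524094 = 98.26 W/m².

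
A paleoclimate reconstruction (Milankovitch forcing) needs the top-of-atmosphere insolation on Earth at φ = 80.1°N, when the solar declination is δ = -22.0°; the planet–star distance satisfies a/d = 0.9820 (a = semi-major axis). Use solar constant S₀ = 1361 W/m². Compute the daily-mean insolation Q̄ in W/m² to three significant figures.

Q̄ ≈ 0.00 W/m²

cos H₀ = −tan(+80.1°) tan(-22.000°) = 2.3150 ≥ 1 ⇒ polar night, H₀ = 0 and Q̄ = 0.
Inverse-square distance factor (a/d)² = 0.9820² = 0.964324.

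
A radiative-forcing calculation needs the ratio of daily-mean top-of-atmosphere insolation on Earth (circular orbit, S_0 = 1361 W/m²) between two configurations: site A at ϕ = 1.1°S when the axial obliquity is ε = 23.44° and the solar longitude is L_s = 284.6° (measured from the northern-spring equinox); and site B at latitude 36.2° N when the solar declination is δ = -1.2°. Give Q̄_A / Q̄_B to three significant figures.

— Configuration A (ϕ=-1.1°):
Solar declination: sin δ = sin ε · sin L_s = sin 23.44° × sin 284.6° = -0.38494, so δ = -22.640°.
cos h₀ = −tan(-1.1°) tan(-22.640°) = -0.0080, h₀ = 1.5788 rad.
Bracket: h₀ sin ϕ sin δ + cos ϕ cos δ sin h₀ = 1.5788×-0.01920×-0.38494 + 0.99982×0.92294×0.99997 = 0.011669 + 0.922746 = 0.934415.
Q̄ = (S_0/π) × [bracket] = (1361/π) × 0.934415 = 404.81 W/m².
— Configuration B (ϕ=+36.2°):
cos h₀ = −tan(+36.2°) tan(-1.200°) = 0.0153, h₀ = 1.5555 rad.
Bracket: h₀ sin ϕ sin δ + cos ϕ cos δ sin h₀ = 1.5555×0.59061×-0.02094 + 0.80696×0.99978×0.99988 = -0.019237 + 0.806686 = 0.787449.
Q̄ = (S_0/π) × [bracket] = (1361/π) × 0.787449 = 341.14 W/m².
Ratio Q̄_A / Q̄_B = 404.81 / 341.14 = 1.187.

Q̄_A / Q̄_B ≈ 1.19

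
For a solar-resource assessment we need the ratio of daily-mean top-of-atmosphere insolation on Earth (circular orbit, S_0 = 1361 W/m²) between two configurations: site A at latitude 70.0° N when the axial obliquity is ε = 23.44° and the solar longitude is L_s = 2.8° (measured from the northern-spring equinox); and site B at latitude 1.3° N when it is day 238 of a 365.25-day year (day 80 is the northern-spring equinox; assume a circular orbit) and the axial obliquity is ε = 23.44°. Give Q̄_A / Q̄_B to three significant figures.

— Configuration A (ϕ=+70.0°):
Solar declination: sin δ = sin ε · sin L_s = sin 23.44° × sin 2.8° = 0.01943, so δ = +1.113°.
cos h₀ = −tan(+70.0°) tan(+1.113°) = -0.0534, h₀ = 1.6242 rad.
Bracket: h₀ sin ϕ sin δ + cos ϕ cos δ sin h₀ = 1.6242×0.93969×0.01943 + 0.34202×0.99981×0.99857 = 0.029655 + 0.341466 = 0.371121.
Q̄ = (S_0/π) × [bracket] = (1361/π) × 0.371121 = 160.78 W/m².
— Configuration B (ϕ=+1.3°):
Solar longitude: L_s = 360° × (238 − 80)/365.25 = 155.729°.
sin δ = sin 23.44° × sin 155.729° = 0.16351, so δ = +9.411°.
cos h₀ = −tan(+1.3°) tan(+9.411°) = -0.0038, h₀ = 1.5746 rad.
Bracket: h₀ sin ϕ sin δ + cos ϕ cos δ sin h₀ = 1.5746×0.02269×0.16351 + 0.99974×0.98654×0.99999 = 0.005842 + 0.986274 = 0.992116.
Q̄ = (S_0/π) × [bracket] = (1361/π) × 0.992116 = 429.80 W/m².
Ratio Q̄_A / Q̄_B = 160.78 / 429.80 = 0.3741.

Q̄_A / Q̄_B ≈ 0.374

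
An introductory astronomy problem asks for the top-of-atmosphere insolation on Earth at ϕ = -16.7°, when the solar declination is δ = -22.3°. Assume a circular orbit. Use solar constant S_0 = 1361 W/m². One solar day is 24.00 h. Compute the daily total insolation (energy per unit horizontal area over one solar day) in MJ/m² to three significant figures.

cos h₀ = −tan(-16.7°) tan(-22.300°) = -0.1230, h₀ = 1.6942 rad.
Bracket: h₀ sin ϕ sin δ + cos ϕ cos δ sin h₀ = 1.6942×-0.28736×-0.37946 + 0.95782×0.92521×0.99240 = 0.184738 + 0.879450 = 1.064188.
Q̄ = (S_0/π) × [bracket] = (1361/π) × 1.064188 = 461.03 W/m².
Daily total = Q̄ × 24.00 h × 3600 s/h = 461.03 × 24.00 × 3600 / 10⁶ = 39.83 MJ/m².

39.8 MJ/m²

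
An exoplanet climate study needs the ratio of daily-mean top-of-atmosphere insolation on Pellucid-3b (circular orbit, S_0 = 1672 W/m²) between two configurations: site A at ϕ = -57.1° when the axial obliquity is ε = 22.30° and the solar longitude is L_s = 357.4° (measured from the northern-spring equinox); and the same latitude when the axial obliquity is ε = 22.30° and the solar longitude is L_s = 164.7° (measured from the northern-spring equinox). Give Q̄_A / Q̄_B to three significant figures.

— Configuration A (ϕ=-57.1°):
Solar declination: sin δ = sin ε · sin L_s = sin 22.30° × sin 357.4° = -0.01721, so δ = -0.986°.
cos h₀ = −tan(-57.1°) tan(-0.986°) = -0.0266, h₀ = 1.5974 rad.
Bracket: h₀ sin ϕ sin δ + cos ϕ cos δ sin h₀ = 1.5974×-0.83962×-0.01721 + 0.54317×0.99985×0.99965 = 0.023082 + 0.542898 = 0.565980.
Q̄ = (S_0/π) × [bracket] = (1672/π) × 0.565980 = 301.22 W/m².
— Configuration B (ϕ=-57.1°):
Solar declination: sin δ = sin ε · sin L_s = sin 22.30° × sin 164.7° = 0.10013, so δ = +5.747°.
cos h₀ = −tan(-57.1°) tan(+5.747°) = 0.1556, h₀ = 1.4146 rad.
Bracket: h₀ sin ϕ sin δ + cos ϕ cos δ sin h₀ = 1.4146×-0.83962×0.10013 + 0.54317×0.99497×0.98783 = -0.118927 + 0.533861 = 0.414934.
Q̄ = (S_0/π) × [bracket] = (1672/π) × 0.414934 = 220.83 W/m².
Ratio Q̄_A / Q̄_B = 301.22 / 220.83 = 1.364.

Q̄_A / Q̄_B ≈ 1.36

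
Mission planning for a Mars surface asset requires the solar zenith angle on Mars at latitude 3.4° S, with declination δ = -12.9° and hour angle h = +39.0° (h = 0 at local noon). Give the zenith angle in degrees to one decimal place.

θ_z = 39.7°

cos θ_z = sin ϕ sin δ + cos ϕ cos δ cos h = 0.013240 + 0.756198 = 0.769438.
θ_z = arccos(0.769438) = 39.7°.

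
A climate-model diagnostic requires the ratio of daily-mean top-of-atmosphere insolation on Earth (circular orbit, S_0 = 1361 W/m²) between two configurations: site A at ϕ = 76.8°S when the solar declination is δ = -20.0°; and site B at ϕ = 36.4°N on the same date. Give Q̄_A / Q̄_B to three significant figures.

— Configuration A (ϕ=-76.8°):
cos h₀ = −tan(-76.8°) tan(-20.000°) = -1.5518 ≤ −1 ⇒ polar day, h₀ = π.
Bracket: h₀ sin ϕ sin δ + cos ϕ cos δ sin h₀ = 3.1416×-0.97358×-0.34202 + 0.22835×0.93969×0.00000 = 1.046102 + 0.000000 = 1.046102.
Q̄ = (S_0/π) × [bracket] = (1361/π) × 1.046102 = 453.19 W/m².
— Configuration B (ϕ=+36.4°):
cos h₀ = −tan(+36.4°) tan(-20.000°) = 0.2683, h₀ = 1.2991 rad.
Bracket: h₀ sin ϕ sin δ + cos ϕ cos δ sin h₀ = 1.2991×0.59342×-0.34202 + 0.80489×0.93969×0.96332 = -0.263667 + 0.728604 = 0.464937.
Q̄ = (S_0/π) × [bracket] = (1361/π) × 0.464937 = 201.42 W/m².
Ratio Q̄_A / Q̄_B = 453.19 / 201.42 = 2.250.

Q̄_A / Q̄_B ≈ 2.25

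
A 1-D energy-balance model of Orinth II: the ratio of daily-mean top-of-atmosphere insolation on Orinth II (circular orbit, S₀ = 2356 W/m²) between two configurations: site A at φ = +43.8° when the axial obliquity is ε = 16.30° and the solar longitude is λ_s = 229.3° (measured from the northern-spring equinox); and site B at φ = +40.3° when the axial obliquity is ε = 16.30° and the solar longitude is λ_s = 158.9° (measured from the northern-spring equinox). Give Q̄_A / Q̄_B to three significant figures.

Q̄_A / Q̄_B ≈ 0.566

— Configuration A (φ=+43.8°):
Solar declination: sin δ = sin ε · sin λ_s = sin 16.30° × sin 229.3° = -0.21278, so δ = -12.285°.
cos H₀ = −tan(+43.8°) tan(-12.285°) = 0.2088, H₀ = 1.3604 rad.
Bracket: H₀ sin φ sin δ + cos φ cos δ sin H₀ = 1.3604×0.69214×-0.21278 + 0.72176×0.97710×0.97795 = -0.200351 + 0.689681 = 0.489330.
Q̄ = (S₀/π) × [bracket] = (2356/π) × 0.489330 = 366.97 W/m².
— Configuration B (φ=+40.3°):
Solar declination: sin δ = sin ε · sin λ_s = sin 16.30° × sin 158.9° = 0.10104, so δ = +5.799°.
cos H₀ = −tan(+40.3°) tan(+5.799°) = -0.0861, H₀ = 1.6570 rad.
Bracket: H₀ sin φ sin δ + cos φ cos δ sin H₀ = 1.6570×0.64679×0.10104 + 0.76267×0.99488×0.99628 = 0.108288 + 0.755943 = 0.864231.
Q̄ = (S₀/π) × [bracket] = (2356/π) × 0.864231 = 648.12 W/m².
Ratio Q̄_A / Q̄_B = 366.97 / 648.12 = 0.5662.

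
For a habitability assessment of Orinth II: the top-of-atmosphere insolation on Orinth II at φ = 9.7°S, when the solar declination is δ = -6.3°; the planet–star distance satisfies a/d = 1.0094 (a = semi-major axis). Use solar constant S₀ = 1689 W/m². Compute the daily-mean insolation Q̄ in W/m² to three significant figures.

Q̄ ≈ 553 W/m²

cos H₀ = −tan(-9.7°) tan(-6.300°) = -0.0189, H₀ = 1.5897 rad.
Bracket: H₀ sin φ sin δ + cos φ cos δ sin H₀ = 1.5897×-0.16849×-0.10973 + 0.98570×0.99396×0.99982 = 0.029391 + 0.979570 = 1.008961.
Inverse-square distance factor (a/d)² = 1.0094² = 1.018888.
Q̄ = (S₀/π) × 1.018888 × [bracket] = (1689/π) × 1.018888 × 1.008961 = 552.7 W/m².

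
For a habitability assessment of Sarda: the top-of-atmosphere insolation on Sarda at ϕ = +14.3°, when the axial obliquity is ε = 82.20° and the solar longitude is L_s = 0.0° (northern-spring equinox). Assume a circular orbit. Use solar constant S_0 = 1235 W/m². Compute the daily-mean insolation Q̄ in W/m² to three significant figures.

Q̄ ≈ 381 W/m²

Solar declination: sin δ = sin ε · sin L_s = sin 82.20° × sin 0.0° = 0.00000, so δ = +0.000°.
cos h₀ = −tan(+14.3°) tan(+0.000°) = -0.0000, h₀ = 1.5708 rad.
Bracket: h₀ sin ϕ sin δ + cos ϕ cos δ sin h₀ = 1.5708×0.24700×0.00000 + 0.96902×1.00000×1.00000 = 0.000000 + 0.969020 = 0.969020.
Q̄ = (S_0/π) × [bracket] = (1235/π) × 0.969020 = 380.9 W/m².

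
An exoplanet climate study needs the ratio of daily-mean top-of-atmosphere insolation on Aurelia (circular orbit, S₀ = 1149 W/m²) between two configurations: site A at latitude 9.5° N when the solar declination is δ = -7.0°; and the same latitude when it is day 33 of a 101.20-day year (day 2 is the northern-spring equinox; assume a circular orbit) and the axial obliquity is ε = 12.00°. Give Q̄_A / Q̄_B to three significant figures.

Q̄_A / Q̄_B ≈ 0.930

— Configuration A (φ=+9.5°):
cos H₀ = −tan(+9.5°) tan(-7.000°) = 0.0205, H₀ = 1.5502 rad.
Bracket: H₀ sin φ sin δ + cos φ cos δ sin H₀ = 1.5502×0.16505×-0.12187 + 0.98629×0.99255×0.99979 = -0.031182 + 0.978737 = 0.947555.
Q̄ = (S₀/π) × [bracket] = (1149/π) × 0.947555 = 346.56 W/m².
— Configuration B (φ=+9.5°):
Solar longitude: λ_s = 360° × (33 − 2)/101.20 = 110.277°.
sin δ = sin 12.00° × sin 110.277° = 0.19503, so δ = +11.246°.
cos H₀ = −tan(+9.5°) tan(+11.246°) = -0.0333, H₀ = 1.6041 rad.
Bracket: H₀ sin φ sin δ + cos φ cos δ sin H₀ = 1.6041×0.16505×0.19503 + 0.98629×0.98080×0.99945 = 0.051636 + 0.966821 = 1.018457.
Q̄ = (S₀/π) × [bracket] = (1149/π) × 1.018457 = 372.49 W/m².
Ratio Q̄_A / Q̄_B = 346.56 / 372.49 = 0.9304.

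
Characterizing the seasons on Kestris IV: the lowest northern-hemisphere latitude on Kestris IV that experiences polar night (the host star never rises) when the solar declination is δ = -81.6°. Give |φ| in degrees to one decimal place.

|φ| = 8.4°

Polar night requires cos H₀ = −tan φ tan δ ≥ 1, i.e. tan φ tan δ ≤ −1.
The boundary is |tan φ| · |tan δ| = 1, so |φ| = 90° − |δ| = 90° − 81.6° = 8.4° in the northern hemisphere.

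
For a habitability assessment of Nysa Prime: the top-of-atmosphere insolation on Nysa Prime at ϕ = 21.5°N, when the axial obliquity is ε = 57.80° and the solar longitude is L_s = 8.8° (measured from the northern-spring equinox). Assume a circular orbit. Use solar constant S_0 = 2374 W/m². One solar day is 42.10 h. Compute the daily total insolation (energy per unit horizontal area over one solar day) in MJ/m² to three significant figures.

Solar declination: sin δ = sin ε · sin L_s = sin 57.80° × sin 8.8° = 0.12946, so δ = +7.438°.
cos h₀ = −tan(+21.5°) tan(+7.438°) = -0.0514, h₀ = 1.6222 rad.
Bracket: h₀ sin ϕ sin δ + cos ϕ cos δ sin h₀ = 1.6222×0.36650×0.12946 + 0.93042×0.99159×0.99868 = 0.076969 + 0.921377 = 0.998346.
Q̄ = (S_0/π) × [bracket] = (2374/π) × 0.998346 = 754.42 W/m².
Daily total = Q̄ × 42.10 h × 3600 s/h = 754.42 × 42.10 × 3600 / 10⁶ = 114.3 MJ/m².

114 MJ/m²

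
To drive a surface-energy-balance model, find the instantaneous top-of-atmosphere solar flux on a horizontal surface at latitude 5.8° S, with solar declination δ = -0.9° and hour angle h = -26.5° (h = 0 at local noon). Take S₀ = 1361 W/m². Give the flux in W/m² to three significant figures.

cos θ_z = sin φ sin δ + cos φ cos δ cos h = 0.001587 + 0.890243 = 0.891830.
Flux = S₀ · cos θ_z = 1361 × 0.891830 = 1214 W/m².

1.21e+03 W/m²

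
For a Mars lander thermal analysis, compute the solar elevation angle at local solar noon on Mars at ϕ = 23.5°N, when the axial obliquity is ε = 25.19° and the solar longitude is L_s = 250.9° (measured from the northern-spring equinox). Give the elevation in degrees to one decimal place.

42.8°

Solar declination: sin δ = sin ε · sin L_s = sin 25.19° × sin 250.9° = -0.40219, so δ = -23.715°.
At local noon the hour angle is zero, so the zenith angle equals |ϕ − δ| = |+23.5° − (-23.715°)| = 47.215°.
Elevation = 90° − 47.215° = 42.8°.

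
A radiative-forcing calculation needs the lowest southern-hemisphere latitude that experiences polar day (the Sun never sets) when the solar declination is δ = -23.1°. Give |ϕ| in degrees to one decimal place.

Polar day requires cos h₀ = −tan ϕ tan δ ≤ −1, i.e. tan ϕ tan δ ≥ 1.
The boundary is |tan ϕ| · |tan δ| = 1, so |ϕ| = 90° − |δ| = 90° − 23.1° = 66.9° in the southern hemisphere.

|ϕ| = 66.9°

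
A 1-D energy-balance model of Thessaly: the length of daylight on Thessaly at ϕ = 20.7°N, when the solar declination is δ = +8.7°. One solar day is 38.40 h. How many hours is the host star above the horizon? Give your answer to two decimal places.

19.91 h

cos h₀ = −tan ϕ · tan δ = −tan(+20.7°) × tan(+8.700°) = -0.0578, so h₀ = 1.6287 rad = 93.31°.
Daylight = 2h₀/(2π) × 38.40 h = (1.6287/π) × 38.40 = 19.91 h.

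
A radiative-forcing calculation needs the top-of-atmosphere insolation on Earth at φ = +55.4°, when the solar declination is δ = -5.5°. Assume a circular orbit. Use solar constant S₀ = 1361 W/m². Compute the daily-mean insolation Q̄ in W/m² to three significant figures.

Q̄ ≈ 194 W/m²

cos H₀ = −tan(+55.4°) tan(-5.500°) = 0.1396, H₀ = 1.4308 rad.
Bracket: H₀ sin φ sin δ + cos φ cos δ sin H₀ = 1.4308×0.82314×-0.09585 + 0.56784×0.99540×0.99021 = -0.112887 + 0.559694 = 0.446807.
Q̄ = (S₀/π) × [bracket] = (1361/π) × 0.446807 = 193.6 W/m².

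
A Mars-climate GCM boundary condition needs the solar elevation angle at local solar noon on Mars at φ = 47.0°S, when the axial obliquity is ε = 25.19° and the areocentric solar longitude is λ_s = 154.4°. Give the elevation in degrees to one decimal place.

32.4°

sin δ = sin 25.19° × sin 154.4° = 0.18390, so δ = +10.597°.
At local noon the hour angle is zero, so the zenith angle equals |φ − δ| = |-47.0° − (+10.597°)| = 57.597°.
Elevation = 90° − 57.597° = 32.4°.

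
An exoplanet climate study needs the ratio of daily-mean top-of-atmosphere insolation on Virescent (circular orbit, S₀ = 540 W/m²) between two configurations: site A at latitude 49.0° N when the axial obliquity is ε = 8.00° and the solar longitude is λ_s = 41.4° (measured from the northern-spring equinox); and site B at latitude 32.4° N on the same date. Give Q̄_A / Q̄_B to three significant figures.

Q̄_A / Q̄_B ≈ 0.833

— Configuration A (φ=+49.0°):
Solar declination: sin δ = sin ε · sin λ_s = sin 8.00° × sin 41.4° = 0.09204, so δ = +5.281°.
cos H₀ = −tan(+49.0°) tan(+5.281°) = -0.1063, H₀ = 1.6773 rad.
Bracket: H₀ sin φ sin δ + cos φ cos δ sin H₀ = 1.6773×0.75471×0.09204 + 0.65606×0.99576×0.99433 = 0.116511 + 0.649574 = 0.766085.
Q̄ = (S₀/π) × [bracket] = (540/π) × 0.766085 = 131.68 W/m².
— Configuration B (φ=+32.4°):
cos H₀ = −tan(+32.4°) tan(+5.281°) = -0.0587, H₀ = 1.6295 rad.
Bracket: H₀ sin φ sin δ + cos φ cos δ sin H₀ = 1.6295×0.53583×0.09204 + 0.84433×0.99576×0.99828 = 0.080363 + 0.839304 = 0.919667.
Q̄ = (S₀/π) × [bracket] = (540/π) × 0.919667 = 158.08 W/m².
Ratio Q̄_A / Q̄_B = 131.68 / 158.08 = 0.8330.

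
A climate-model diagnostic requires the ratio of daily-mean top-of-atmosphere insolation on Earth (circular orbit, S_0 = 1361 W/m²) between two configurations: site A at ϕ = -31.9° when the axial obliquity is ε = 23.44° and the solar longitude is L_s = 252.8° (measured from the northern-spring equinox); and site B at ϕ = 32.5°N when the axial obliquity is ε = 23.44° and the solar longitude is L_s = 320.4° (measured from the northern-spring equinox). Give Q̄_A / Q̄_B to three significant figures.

— Configuration A (ϕ=-31.9°):
Solar declination: sin δ = sin ε · sin L_s = sin 23.44° × sin 252.8° = -0.38000, so δ = -22.334°.
cos h₀ = −tan(-31.9°) tan(-22.334°) = -0.2557, h₀ = 1.8294 rad.
Bracket: h₀ sin ϕ sin δ + cos ϕ cos δ sin h₀ = 1.8294×-0.52844×-0.38000 + 0.84897×0.92499×0.96675 = 0.367357 + 0.759178 = 1.126535.
Q̄ = (S_0/π) × [bracket] = (1361/π) × 1.126535 = 488.04 W/m².
— Configuration B (ϕ=+32.5°):
Solar declination: sin δ = sin ε · sin L_s = sin 23.44° × sin 320.4° = -0.25356, so δ = -14.688°.
cos h₀ = −tan(+32.5°) tan(-14.688°) = 0.1670, h₀ = 1.4030 rad.
Bracket: h₀ sin ϕ sin δ + cos ϕ cos δ sin h₀ = 1.4030×0.53730×-0.25356 + 0.84339×0.96732×0.98596 = -0.191142 + 0.804374 = 0.613232.
Q̄ = (S_0/π) × [bracket] = (1361/π) × 0.613232 = 265.66 W/m².
Ratio Q̄_A / Q̄_B = 488.04 / 265.66 = 1.837.

Q̄_A / Q̄_B ≈ 1.84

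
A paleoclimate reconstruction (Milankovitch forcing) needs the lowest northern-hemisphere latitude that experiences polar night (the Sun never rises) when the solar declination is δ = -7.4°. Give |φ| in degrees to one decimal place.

|φ| = 82.6°

Polar night requires cos H₀ = −tan φ tan δ ≥ 1, i.e. tan φ tan δ ≤ −1.
The boundary is |tan φ| · |tan δ| = 1, so |φ| = 90° − |δ| = 90° − 7.4° = 82.6° in the northern hemisphere.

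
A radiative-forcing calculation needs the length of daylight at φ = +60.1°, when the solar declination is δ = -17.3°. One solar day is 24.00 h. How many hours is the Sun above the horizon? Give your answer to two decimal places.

cos H₀ = −tan φ · tan δ = −tan(+60.1°) × tan(-17.300°) = 0.5417, so H₀ = 0.9984 rad = 57.20°.
Daylight = 2H₀/(2π) × 24.00 h = (0.9984/π) × 24.00 = 7.63 h.

7.63 h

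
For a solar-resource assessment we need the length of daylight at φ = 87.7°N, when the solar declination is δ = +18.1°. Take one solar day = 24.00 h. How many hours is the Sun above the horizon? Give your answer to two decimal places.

24.00 h

Sunrise equation: cos H₀ = −tan φ · tan δ = -8.1379 ≤ −1, so the Sun never sets (polar day) and H₀ = π.
Daylight = 2H₀/(2π) × 24.00 h = (3.1416/π) × 24.00 = 24.00 h.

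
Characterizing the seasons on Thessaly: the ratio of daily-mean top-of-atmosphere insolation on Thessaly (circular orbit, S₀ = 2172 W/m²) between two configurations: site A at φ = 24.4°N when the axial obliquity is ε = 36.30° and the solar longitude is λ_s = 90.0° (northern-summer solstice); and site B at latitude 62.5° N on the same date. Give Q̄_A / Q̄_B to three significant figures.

— Configuration A (φ=+24.4°):
Solar declination: sin δ = sin ε · sin λ_s = sin 36.30° × sin 90.0° = 0.59201, so δ = +36.300°.
cos H₀ = −tan(+24.4°) tan(+36.300°) = -0.3332, H₀ = 1.9105 rad.
Bracket: H₀ sin φ sin δ + cos φ cos δ sin H₀ = 1.9105×0.41310×0.59201 + 0.91068×0.80593×0.94285 = 0.467231 + 0.691999 = 1.159230.
Q̄ = (S₀/π) × [bracket] = (2172/π) × 1.159230 = 801.46 W/m².
— Configuration B (φ=+62.5°):
cos H₀ = −tan(+62.5°) tan(+36.300°) = -1.4111 ≤ −1 ⇒ polar day, H₀ = π.
Bracket: H₀ sin φ sin δ + cos φ cos δ sin H₀ = 3.1416×0.88701×0.59201 + 0.46175×0.80593×0.00000 = 1.649713 + 0.000000 = 1.649713.
Q̄ = (S₀/π) × [bracket] = (2172/π) × 1.649713 = 1140.6 W/m².
Ratio Q̄_A / Q̄_B = 801.46 / 1140.6 = 0.7027.

Q̄_A / Q̄_B ≈ 0.703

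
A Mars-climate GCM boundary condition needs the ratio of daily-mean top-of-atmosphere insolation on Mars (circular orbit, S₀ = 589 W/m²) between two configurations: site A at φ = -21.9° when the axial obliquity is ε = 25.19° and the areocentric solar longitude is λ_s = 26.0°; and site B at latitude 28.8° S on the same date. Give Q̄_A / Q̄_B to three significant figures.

Q̄_A / Q̄_B ≈ 1.11

— Configuration A (φ=-21.9°):
sin δ = sin 25.19° × sin 26.0° = 0.18658, so δ = +10.753°.
cos H₀ = −tan(-21.9°) tan(+10.753°) = 0.0763, H₀ = 1.4944 rad.
Bracket: H₀ sin φ sin δ + cos φ cos δ sin H₀ = 1.4944×-0.37299×0.18658 + 0.92784×0.98244×0.99708 = -0.103999 + 0.908885 = 0.804886.
Q̄ = (S₀/π) × [bracket] = (589/π) × 0.804886 = 150.90 W/m².
— Configuration B (φ=-28.8°):
cos H₀ = −tan(-28.8°) tan(+10.753°) = 0.1044, H₀ = 1.4662 rad.
Bracket: H₀ sin φ sin δ + cos φ cos δ sin H₀ = 1.4662×-0.48175×0.18658 + 0.87631×0.98244×0.99453 = -0.131789 + 0.856213 = 0.724424.
Q̄ = (S₀/π) × [bracket] = (589/π) × 0.724424 = 135.82 W/m².
Ratio Q̄_A / Q̄_B = 150.90 / 135.82 = 1.111.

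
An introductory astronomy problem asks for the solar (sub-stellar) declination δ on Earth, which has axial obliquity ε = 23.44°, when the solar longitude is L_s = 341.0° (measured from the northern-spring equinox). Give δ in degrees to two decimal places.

sin δ = sin ε · sin L_s = sin 23.44° × sin 341.0° = -0.129507.
δ = arcsin(-0.129507) = -7.44°.

δ = -7.44°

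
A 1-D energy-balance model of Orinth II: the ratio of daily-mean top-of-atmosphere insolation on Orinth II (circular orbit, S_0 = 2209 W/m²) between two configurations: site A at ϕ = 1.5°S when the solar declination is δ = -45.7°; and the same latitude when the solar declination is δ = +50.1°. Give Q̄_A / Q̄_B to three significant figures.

— Configuration A (ϕ=-1.5°):
cos h₀ = −tan(-1.5°) tan(-45.700°) = -0.0268, h₀ = 1.5976 rad.
Bracket: h₀ sin ϕ sin δ + cos ϕ cos δ sin h₀ = 1.5976×-0.02618×-0.71569 + 0.99966×0.69842×0.99964 = 0.029934 + 0.697931 = 0.727865.
Q̄ = (S_0/π) × [bracket] = (2209/π) × 0.727865 = 511.80 W/m².
— Configuration B (ϕ=-1.5°):
cos h₀ = −tan(-1.5°) tan(+50.100°) = 0.0313, h₀ = 1.5395 rad.
Bracket: h₀ sin ϕ sin δ + cos ϕ cos δ sin h₀ = 1.5395×-0.02618×0.76717 + 0.99966×0.64145×0.99951 = -0.030920 + 0.640918 = 0.609998.
Q̄ = (S_0/π) × [bracket] = (2209/π) × 0.609998 = 428.92 W/m².
Ratio Q̄_A / Q̄_B = 511.80 / 428.92 = 1.193.

Q̄_A / Q̄_B ≈ 1.19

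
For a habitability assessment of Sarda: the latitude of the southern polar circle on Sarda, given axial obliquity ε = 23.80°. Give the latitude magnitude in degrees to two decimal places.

The polar circle is the lowest latitude that experiences at least one full rotation of continuous darkness at the northern-summer solstice; it lies at |ϕ| = 90° − ε = 90° − 23.80° = 66.20°.

66.20°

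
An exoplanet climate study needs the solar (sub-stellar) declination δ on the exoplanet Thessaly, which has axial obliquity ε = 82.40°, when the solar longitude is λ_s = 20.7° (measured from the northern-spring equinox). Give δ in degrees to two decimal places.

sin δ = sin ε · sin λ_s = sin 82.40° × sin 20.7° = 0.350370.
δ = arcsin(0.350370) = +20.51°.

δ = +20.51°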